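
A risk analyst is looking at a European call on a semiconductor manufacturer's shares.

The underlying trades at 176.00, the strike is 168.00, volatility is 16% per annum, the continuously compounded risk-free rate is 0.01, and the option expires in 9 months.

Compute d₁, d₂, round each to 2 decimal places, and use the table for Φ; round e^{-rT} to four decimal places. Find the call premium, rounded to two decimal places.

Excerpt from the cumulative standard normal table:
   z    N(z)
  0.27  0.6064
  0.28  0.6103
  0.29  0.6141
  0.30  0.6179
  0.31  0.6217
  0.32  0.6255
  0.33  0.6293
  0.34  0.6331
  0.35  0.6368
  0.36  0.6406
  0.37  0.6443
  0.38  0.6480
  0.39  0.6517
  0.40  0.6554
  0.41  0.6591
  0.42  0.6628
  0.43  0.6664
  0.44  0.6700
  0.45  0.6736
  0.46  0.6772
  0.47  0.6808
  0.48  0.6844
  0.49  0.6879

T = 0.75;  σ√T = 0.1386
ln(S/K) + (r + σ²/2)T = ln(176/168) + (0.01 + 0.16²/2)·0.75 = 0.0465 + 0.0171 = 0.0636
d₁ = 0.0636 / 0.1386 = 0.4591 ⇒ 0.46
d₂ = d₁ − σ√T = 0.4591 − 0.1386 = 0.3206 ⇒ 0.32
exp(−rT) = exp(−0.01·0.75) = 0.9925
C = 176·N(0.46) − 168·0.9925·N(0.32) = 176·0.6772 − 168·0.9925·0.6255 = 119.1872 − 104.2959 = 14.8913

14.89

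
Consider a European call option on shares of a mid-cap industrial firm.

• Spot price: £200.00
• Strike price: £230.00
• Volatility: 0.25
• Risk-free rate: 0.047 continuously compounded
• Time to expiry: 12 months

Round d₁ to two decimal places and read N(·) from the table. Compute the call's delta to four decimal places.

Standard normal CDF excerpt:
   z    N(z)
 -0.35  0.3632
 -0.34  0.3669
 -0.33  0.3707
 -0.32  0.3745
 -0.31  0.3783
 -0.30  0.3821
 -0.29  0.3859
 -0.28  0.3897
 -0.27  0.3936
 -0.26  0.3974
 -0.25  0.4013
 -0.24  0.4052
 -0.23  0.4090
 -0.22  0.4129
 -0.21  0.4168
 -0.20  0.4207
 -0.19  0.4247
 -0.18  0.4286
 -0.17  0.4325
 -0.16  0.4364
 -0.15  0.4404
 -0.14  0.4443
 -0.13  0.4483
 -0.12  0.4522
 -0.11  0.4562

0.4013

T = 1;  σ√T = 0.2500
ln(S/K) + (r + σ²/2)T = ln(200/230) + (0.047 + 0.25²/2)·1 = -0.1398 + 0.0783 = -0.0615
d₁ = -0.0615 / 0.2500 = -0.2460 ≈ -0.25
N(d₁) = N(-0.25) = 0.4013
Δ_call = N(d₁) = 0.4013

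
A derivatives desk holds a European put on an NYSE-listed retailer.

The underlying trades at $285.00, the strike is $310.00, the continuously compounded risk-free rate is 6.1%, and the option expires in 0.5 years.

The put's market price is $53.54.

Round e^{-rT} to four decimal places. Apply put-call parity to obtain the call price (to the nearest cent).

$37.84

exp(−rT) = exp(−0.061·0.5) = 0.9700
Put-call parity: C − P = S − K·e^(−rT) = 285 − 310·0.9700 = 285 − 300.7000 = -15.7000
C = P + (C − P) = 53.54 + (-15.7000) = 37.8400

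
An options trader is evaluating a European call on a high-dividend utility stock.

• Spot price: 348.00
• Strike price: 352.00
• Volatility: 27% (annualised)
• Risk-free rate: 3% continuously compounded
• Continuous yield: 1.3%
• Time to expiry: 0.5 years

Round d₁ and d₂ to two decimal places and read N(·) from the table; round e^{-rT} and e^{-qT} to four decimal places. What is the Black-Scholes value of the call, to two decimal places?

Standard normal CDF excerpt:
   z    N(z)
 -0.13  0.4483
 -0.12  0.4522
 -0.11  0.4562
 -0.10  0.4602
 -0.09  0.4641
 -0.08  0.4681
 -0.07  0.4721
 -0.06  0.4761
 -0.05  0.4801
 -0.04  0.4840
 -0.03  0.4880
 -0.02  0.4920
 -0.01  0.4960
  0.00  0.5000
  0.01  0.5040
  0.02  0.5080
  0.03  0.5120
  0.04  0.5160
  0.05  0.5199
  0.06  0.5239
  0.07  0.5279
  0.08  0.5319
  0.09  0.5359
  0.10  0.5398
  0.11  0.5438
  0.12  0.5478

σ√T = 0.27·√0.5 = 0.1909
ln(S/K) + (r − q + σ²/2)T = ln(348/352) + (0.03 − 0.013 + 0.27²/2)·0.5 = -0.0114 + 0.0267 = 0.0153
d₁ = 0.0153 / 0.1909 = 0.0801 → 0.08
d₂ = d₁ − σ√T = 0.0801 − 0.1909 = -0.1108 → -0.11
e^(−qT) = e^(−0.013·0.5) = 0.9935;  e^(−rT) = e^(−0.03·0.5) = 0.9851
N(d₁) = N(0.08) = 0.5319;  N(d₂) = N(-0.11) = 0.4562
C = 348·0.9935·0.5319 − 352·0.9851·0.4562 = 183.8980 − 158.1897 = 25.7083

25.71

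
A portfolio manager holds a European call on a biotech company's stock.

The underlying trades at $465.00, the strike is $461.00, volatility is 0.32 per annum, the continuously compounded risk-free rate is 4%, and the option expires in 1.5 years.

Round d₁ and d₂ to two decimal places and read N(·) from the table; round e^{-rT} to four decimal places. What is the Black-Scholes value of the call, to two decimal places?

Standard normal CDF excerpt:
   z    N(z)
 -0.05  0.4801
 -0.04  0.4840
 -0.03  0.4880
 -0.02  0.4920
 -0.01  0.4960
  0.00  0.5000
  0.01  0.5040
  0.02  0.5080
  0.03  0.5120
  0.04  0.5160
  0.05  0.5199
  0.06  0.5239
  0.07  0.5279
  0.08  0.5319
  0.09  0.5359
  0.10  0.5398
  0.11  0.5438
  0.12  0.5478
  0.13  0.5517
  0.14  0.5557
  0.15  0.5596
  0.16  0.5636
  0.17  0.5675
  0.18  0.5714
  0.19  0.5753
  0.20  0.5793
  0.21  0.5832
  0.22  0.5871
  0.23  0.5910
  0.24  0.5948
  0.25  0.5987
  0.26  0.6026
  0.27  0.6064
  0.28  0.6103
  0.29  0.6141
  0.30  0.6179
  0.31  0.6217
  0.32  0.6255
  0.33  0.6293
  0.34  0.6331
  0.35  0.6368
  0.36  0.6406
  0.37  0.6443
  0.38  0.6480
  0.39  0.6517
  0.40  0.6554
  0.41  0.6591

σ√T = 0.32 × 1.2247 = 0.3919
d₁ = [ln(465/461) + (0.04 + 0.32²/2)·1.5] / 0.3919 = [0.0086 + 0.1368] / 0.3919 = 0.3711 which rounds to 0.37
d₂ = d₁ − σ√T = 0.3711 − 0.3919 = -0.0208 which rounds to -0.02
exp(−rT) = exp(−0.04·1.5) = 0.9418
N(d₁) = N(0.37) = 0.6443;  N(d₂) = N(-0.02) = 0.4920
C = 465·0.6443 − 461·0.9418·0.4920 = 299.5995 − 213.6115 = 85.9880

$85.99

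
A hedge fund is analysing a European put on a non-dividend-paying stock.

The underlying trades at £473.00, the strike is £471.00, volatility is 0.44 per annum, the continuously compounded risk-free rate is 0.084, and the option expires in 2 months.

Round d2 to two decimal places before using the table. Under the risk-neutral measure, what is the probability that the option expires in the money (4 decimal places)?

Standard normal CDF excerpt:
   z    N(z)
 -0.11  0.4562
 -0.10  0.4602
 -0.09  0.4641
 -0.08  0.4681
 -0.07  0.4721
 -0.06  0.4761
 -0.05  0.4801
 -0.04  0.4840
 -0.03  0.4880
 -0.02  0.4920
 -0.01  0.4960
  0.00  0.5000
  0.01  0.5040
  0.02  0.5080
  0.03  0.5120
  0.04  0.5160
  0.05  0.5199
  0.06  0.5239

0.4960

σ√T = 0.44·√0.1667 = 0.1796
d₁ = [ln(473/471) + (0.084 + ½·0.44²)·0.1667] / (σ√T) = (0.0042 + 0.0301) / 0.1796 = 0.1913 ≈ 0.19
d₂ = 0.1913 − 0.1796 = 0.0117 ≈ 0.01
Risk-neutral Pr[S_T < K] = N(−d₂) = N(-0.01) = 0.4960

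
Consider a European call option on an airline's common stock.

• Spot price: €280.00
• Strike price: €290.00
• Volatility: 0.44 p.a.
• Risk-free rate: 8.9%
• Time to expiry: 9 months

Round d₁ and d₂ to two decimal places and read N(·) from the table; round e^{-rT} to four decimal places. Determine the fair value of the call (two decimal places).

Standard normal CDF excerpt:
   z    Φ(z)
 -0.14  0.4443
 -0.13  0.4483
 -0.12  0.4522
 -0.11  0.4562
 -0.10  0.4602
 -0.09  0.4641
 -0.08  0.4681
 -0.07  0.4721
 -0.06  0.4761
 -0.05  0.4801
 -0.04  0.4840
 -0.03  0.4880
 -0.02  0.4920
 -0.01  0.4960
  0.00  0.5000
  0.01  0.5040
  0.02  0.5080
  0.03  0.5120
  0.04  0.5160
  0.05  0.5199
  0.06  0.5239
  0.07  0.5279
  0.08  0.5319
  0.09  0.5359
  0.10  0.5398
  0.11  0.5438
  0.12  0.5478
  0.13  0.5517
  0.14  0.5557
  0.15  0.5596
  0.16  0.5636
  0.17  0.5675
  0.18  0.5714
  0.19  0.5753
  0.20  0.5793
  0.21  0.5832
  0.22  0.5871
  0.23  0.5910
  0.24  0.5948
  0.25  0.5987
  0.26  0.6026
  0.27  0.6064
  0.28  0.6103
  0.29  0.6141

σ√T = 0.44 × 0.8660 = 0.3811
d₁ = [ln(280/290) + (0.089 + ½·0.44²)·0.75] / (σ√T) = (-0.0351 + 0.1394) / 0.3811 = 0.2736 which rounds to 0.27
d₂ = 0.2736 − 0.3811 = -0.1074 which rounds to -0.11
exp(−rT) = exp(−0.089·0.75) = 0.9354
C = 280·N(0.27) − 290·0.9354·N(-0.11) = 280·0.6064 − 290·0.9354·0.4562 = 169.7920 − 123.7515 = 46.0405

€46.04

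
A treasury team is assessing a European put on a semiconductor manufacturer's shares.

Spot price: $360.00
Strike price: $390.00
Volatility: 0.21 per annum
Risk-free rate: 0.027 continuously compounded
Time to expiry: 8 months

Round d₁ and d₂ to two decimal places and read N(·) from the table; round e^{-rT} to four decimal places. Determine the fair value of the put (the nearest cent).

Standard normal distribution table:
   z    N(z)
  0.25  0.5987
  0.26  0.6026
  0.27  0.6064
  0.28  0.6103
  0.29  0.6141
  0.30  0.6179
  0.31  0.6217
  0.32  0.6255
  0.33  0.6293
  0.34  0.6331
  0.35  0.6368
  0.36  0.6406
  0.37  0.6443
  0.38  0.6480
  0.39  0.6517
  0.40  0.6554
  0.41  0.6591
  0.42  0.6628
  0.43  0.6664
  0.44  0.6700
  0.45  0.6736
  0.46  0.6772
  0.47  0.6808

σ√T = 0.21·√0.6667 = 0.1715
d₁ = [ln(360/390) + (0.027 + 0.21²/2)·0.6667] / 0.1715 = [-0.0800 + 0.0327] / 0.1715 = -0.2761 which rounds to -0.28
d₂ = d₁ − σ√T = -0.2761 − 0.1715 = -0.4476 which rounds to -0.45
e^(−rT) = e^(−0.027·0.6667) = 0.9822
N(−d₂) = N(0.45) = 0.6736;  N(−d₁) = N(0.28) = 0.6103
P = 390·0.9822·0.6736 − 360·0.6103 = 258.0279 − 219.7080 = 38.3199

$38.32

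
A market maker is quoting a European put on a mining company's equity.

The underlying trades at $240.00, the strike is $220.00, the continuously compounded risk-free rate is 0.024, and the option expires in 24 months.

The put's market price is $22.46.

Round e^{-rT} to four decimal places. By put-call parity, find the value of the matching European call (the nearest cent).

$52.78

e^(−rT) = e^(−0.024·2) = 0.9531
Put-call parity: C − P = S − K·e^(−rT) = 240 − 220·0.9531 = 240 − 209.6820 = 30.3180
C = P + (C − P) = 22.46 + (30.3180) = 52.7780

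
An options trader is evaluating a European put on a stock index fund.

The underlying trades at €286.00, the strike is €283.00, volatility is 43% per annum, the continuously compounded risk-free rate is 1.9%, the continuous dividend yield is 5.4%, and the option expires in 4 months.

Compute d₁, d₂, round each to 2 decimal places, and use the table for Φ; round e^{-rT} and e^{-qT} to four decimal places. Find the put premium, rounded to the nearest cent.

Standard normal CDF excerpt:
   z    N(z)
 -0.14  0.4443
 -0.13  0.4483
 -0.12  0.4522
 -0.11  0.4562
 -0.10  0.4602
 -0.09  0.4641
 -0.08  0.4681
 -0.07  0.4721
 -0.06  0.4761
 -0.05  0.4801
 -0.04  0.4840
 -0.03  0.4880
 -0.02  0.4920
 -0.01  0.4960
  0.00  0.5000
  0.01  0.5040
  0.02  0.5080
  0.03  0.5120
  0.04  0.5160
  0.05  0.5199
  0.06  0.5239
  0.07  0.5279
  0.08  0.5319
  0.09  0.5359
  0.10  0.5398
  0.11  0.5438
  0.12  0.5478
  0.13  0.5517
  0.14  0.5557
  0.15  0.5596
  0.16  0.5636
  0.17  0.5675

€28.12

σ√T = 0.43 × 0.5774 = 0.2483
ln(S/K) + (r − q + σ²/2)T = ln(286/283) + (0.019 − 0.054 + 0.43²/2)·0.3333 = 0.0105 + 0.0191 = 0.0297
d₁ = 0.0297 / 0.2483 = 0.1196 which rounds to 0.12
d₂ = d₁ − σ√T = 0.1196 − 0.2483 = -0.1286 which rounds to -0.13
e^(−qT) = e^(−0.054·0.3333) = 0.9822;  e^(−rT) = e^(−0.019·0.3333) = 0.9937
N(−d₂) = N(0.13) = 0.5517;  N(−d₁) = N(-0.12) = 0.4522
P = 283·0.9937·0.5517 − 286·0.9822·0.4522 = 155.1475 − 127.0271 = 28.1203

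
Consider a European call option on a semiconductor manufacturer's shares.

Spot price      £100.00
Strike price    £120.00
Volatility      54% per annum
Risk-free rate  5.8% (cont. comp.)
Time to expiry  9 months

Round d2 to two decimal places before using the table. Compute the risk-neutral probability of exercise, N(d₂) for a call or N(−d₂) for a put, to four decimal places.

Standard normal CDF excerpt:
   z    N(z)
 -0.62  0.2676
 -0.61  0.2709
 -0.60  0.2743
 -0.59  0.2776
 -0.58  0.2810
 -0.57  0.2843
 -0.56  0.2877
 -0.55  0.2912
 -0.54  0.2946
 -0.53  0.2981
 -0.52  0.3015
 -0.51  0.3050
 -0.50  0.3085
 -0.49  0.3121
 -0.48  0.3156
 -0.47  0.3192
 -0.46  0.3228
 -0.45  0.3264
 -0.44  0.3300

0.2981

σ√T = 0.54 × 0.8660 = 0.4677
ln(S/K) + (r + σ²/2)T = ln(100/120) + (0.058 + 0.54²/2)·0.75 = -0.1823 + 0.1529 = -0.0295
d₁ = -0.0295 / 0.4677 = -0.0630 → -0.06
d₂ = d₁ − σ√T = -0.0630 − 0.4677 = -0.5307 → -0.53
Risk-neutral Pr[S_T > K] = N(d₂) = N(-0.53) = 0.2981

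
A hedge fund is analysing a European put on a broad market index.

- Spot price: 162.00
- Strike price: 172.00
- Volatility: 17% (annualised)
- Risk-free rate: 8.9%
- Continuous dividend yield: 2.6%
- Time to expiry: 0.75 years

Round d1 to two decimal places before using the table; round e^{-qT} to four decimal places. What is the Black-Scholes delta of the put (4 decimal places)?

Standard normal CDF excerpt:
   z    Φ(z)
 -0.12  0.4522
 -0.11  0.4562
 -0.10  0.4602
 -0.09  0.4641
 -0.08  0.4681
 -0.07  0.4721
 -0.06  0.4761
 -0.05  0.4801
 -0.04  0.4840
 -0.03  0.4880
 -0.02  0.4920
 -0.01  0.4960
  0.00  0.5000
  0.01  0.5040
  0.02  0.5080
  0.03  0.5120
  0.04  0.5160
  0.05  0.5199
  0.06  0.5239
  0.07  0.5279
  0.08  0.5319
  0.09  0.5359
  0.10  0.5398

σ√T = 0.17·√0.75 = 0.1472
ln(S/K) + (r − q + σ²/2)T = ln(162/172) + (0.089 − 0.026 + 0.17²/2)·0.75 = -0.0599 + 0.0581 = -0.0018
d₁ = -0.0018 / 0.1472 = -0.0123 which rounds to -0.01
N(d₁) = N(-0.01) = 0.4960
Δ_put = e^(−qT)·(N(d₁) − 1) = 0.9807·(0.4960 − 1) = -0.4943

-0.4943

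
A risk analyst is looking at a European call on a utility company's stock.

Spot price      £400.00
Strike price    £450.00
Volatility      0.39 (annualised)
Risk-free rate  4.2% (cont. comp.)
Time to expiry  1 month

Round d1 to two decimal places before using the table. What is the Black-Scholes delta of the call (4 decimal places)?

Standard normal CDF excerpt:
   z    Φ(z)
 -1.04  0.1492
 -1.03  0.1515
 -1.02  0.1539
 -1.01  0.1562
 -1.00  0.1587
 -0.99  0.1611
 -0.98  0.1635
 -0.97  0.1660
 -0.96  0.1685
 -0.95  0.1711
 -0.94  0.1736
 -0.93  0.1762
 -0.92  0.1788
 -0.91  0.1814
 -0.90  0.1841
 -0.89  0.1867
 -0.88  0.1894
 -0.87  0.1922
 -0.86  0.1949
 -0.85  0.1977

0.1685

T = 0.08333;  σ√T = 0.1126
d₁ = [ln(400/450) + (0.042 + ½·0.39²)·0.08333] / (σ√T) = (-0.1178 + 0.0098) / 0.1126 = -0.9588 ≈ -0.96
N(d₁) = N(-0.96) = 0.1685
Δ_call = N(d₁) = 0.1685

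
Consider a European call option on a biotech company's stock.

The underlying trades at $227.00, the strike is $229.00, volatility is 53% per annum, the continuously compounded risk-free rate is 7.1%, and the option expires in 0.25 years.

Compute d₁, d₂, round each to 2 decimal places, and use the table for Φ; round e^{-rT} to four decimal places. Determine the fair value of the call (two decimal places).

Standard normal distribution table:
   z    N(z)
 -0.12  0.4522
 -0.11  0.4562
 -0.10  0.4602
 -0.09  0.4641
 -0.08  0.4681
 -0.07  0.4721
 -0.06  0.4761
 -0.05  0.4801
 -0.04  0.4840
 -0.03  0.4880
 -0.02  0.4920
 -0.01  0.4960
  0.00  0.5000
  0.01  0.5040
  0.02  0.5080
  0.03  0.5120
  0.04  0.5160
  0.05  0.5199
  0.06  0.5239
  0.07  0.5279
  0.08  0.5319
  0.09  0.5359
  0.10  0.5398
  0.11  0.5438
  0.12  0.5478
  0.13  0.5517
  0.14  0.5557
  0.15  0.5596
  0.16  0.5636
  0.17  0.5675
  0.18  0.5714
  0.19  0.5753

σ√T = 0.53 × 0.5000 = 0.2650
d₁ = [ln(227/229) + (0.071 + 0.53²/2)·0.25] / 0.2650 = [-0.0088 + 0.0529] / 0.2650 = 0.1664 which rounds to 0.17
d₂ = d₁ − σ√T = 0.1664 − 0.2650 = -0.0986 which rounds to -0.10
exp(−rT) = exp(−0.071·0.25) = 0.9824
C = 227·N(0.17) − 229·0.9824·N(-0.10) = 227·0.5675 − 229·0.9824·0.4602 = 128.8225 − 103.5310 = 25.2915

$25.29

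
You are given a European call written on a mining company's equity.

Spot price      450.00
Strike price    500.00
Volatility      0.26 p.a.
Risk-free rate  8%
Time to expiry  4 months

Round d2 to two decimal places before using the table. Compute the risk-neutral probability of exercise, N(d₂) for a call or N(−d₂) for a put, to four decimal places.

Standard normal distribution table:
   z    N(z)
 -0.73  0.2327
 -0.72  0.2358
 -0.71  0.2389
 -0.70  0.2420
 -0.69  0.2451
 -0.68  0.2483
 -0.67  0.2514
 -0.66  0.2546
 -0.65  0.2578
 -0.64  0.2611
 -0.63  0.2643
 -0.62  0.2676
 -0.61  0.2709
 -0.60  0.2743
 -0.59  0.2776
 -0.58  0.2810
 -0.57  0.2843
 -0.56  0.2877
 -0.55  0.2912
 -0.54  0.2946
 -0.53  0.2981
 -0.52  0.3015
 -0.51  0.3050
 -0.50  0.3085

T = 0.3333;  σ√T = 0.1501
ln(S/K) + (r + σ²/2)T = ln(450/500) + (0.08 + 0.26²/2)·0.3333 = -0.1054 + 0.0379 = -0.0674
d₁ = -0.0674 / 0.1501 = -0.4492 ⇒ -0.45
d₂ = d₁ − σ√T = -0.4492 − 0.1501 = -0.5993 ⇒ -0.60
Risk-neutral Pr[S_T > K] = N(d₂) = N(-0.60) = 0.2743

0.2743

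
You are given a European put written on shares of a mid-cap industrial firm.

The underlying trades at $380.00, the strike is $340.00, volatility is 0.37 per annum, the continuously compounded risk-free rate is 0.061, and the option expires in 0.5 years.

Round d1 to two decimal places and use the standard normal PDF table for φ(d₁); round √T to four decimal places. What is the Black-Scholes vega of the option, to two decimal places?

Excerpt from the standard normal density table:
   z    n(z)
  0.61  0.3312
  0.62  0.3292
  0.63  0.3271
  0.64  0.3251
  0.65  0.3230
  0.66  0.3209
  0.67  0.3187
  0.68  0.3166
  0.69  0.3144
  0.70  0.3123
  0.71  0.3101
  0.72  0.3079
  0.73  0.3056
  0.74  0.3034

85.63

σ√T = 0.37 × 0.7071 = 0.2616
d₁ = [ln(380/340) + (0.061 + ½·0.37²)·0.5] / (σ√T) = (0.1112 + 0.0647) / 0.2616 = 0.6725 which rounds to 0.67
√T = √0.5 = 0.7071
φ(d₁) = φ(0.67) = 0.3187
vega = S·φ(d₁)·√T = 380·0.3187·0.7071 = 85.6341
(The call has the same vega.)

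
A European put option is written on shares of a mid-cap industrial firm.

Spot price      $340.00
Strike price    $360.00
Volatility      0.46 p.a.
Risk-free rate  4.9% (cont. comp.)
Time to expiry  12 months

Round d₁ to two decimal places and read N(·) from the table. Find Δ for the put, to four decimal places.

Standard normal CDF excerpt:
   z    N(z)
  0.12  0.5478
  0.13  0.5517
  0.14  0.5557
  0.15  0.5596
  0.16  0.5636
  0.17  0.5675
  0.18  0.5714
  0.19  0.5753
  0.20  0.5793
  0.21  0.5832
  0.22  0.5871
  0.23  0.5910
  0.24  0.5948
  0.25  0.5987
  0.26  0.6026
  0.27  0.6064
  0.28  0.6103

-0.4168

σ√T = 0.46·√1 = 0.4600
d₁ = [ln(340/360) + (0.049 + 0.46²/2)·1] / 0.4600 = [-0.0572 + 0.1548] / 0.4600 = 0.2123 → 0.21
N(d₁) = N(0.21) = 0.5832
Δ_put = N(d₁) − 1 = 0.5832 − 1 = -0.4168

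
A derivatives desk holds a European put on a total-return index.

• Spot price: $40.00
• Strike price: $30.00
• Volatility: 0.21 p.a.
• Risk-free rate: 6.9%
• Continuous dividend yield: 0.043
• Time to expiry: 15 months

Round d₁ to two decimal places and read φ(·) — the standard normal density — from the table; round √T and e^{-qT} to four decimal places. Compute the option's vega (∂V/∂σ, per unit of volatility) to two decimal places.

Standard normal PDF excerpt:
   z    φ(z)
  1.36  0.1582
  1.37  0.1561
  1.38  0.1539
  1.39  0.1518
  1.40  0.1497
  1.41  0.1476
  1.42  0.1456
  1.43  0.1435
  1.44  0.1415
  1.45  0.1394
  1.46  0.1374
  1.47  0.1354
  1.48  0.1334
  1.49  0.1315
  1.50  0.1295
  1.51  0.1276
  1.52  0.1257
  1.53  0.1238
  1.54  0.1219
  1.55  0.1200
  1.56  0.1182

T = 1.25;  σ√T = 0.2348
d₁ = [ln(40/30) + (0.069 − 0.043 + 0.21²/2)·1.25] / 0.2348 = [0.2877 + 0.0601] / 0.2348 = 1.4811 ⇒ 1.48
√T = √1.25 = 1.1180
φ(d₁) = φ(1.48) = 0.1334
exp(−qT) = exp(−0.043·1.25) = 0.9477
vega = S·exp(−qT)·φ(d₁)·√T = 40·0.9477·0.1334·1.1180 = 5.6536

5.65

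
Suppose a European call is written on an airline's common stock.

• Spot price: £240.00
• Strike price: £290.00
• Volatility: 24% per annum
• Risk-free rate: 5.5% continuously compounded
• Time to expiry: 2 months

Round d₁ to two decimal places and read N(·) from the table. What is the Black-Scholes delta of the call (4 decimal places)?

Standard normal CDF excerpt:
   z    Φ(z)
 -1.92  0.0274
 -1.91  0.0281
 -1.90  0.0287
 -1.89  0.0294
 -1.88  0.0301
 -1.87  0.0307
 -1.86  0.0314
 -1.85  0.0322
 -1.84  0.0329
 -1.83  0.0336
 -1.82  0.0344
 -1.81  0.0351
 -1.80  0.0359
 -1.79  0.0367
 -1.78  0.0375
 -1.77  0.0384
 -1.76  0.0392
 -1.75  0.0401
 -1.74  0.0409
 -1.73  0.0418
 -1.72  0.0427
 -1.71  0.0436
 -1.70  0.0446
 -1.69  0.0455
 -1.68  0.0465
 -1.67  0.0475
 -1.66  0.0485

0.0367

σ√T = 0.24 × 0.4082 = 0.0980
d₁ = [ln(240/290) + (0.055 + ½·0.24²)·0.1667] / (σ√T) = (-0.1892 + 0.0140) / 0.0980 = -1.7889 ⇒ -1.79
N(d₁) = N(-1.79) = 0.0367
Δ_call = N(d₁) = 0.0367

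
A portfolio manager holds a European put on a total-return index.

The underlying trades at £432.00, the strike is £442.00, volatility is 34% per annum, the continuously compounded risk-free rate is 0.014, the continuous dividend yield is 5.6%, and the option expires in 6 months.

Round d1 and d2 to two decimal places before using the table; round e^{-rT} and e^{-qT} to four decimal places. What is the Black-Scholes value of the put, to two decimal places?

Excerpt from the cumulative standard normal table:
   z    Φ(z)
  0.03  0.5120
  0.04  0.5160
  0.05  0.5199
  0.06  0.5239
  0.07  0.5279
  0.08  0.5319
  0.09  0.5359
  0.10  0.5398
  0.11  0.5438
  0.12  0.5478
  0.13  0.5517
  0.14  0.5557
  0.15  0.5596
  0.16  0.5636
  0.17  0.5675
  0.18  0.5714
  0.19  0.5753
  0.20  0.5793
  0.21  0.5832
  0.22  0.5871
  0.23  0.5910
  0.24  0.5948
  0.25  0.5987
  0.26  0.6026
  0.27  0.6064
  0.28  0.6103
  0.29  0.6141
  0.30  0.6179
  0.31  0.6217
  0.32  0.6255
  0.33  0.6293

£51.12

σ√T = 0.34 × 0.7071 = 0.2404
d₁ = [ln(432/442) + (0.014 − 0.056 + 0.34²/2)·0.5] / 0.2404 = [-0.0229 + 0.0079] / 0.2404 = -0.0623 which rounds to -0.06
d₂ = d₁ − σ√T = -0.0623 − 0.2404 = -0.3027 which rounds to -0.30
e^(−qT) = e^(−0.056·0.5) = 0.9724;  e^(−rT) = e^(−0.014·0.5) = 0.9930
P = 442·0.9930·N(0.30) − 432·0.9724·N(0.06) = 442·0.9930·0.6179 − 432·0.9724·0.5239 = 271.2000 − 220.0782 = 51.1218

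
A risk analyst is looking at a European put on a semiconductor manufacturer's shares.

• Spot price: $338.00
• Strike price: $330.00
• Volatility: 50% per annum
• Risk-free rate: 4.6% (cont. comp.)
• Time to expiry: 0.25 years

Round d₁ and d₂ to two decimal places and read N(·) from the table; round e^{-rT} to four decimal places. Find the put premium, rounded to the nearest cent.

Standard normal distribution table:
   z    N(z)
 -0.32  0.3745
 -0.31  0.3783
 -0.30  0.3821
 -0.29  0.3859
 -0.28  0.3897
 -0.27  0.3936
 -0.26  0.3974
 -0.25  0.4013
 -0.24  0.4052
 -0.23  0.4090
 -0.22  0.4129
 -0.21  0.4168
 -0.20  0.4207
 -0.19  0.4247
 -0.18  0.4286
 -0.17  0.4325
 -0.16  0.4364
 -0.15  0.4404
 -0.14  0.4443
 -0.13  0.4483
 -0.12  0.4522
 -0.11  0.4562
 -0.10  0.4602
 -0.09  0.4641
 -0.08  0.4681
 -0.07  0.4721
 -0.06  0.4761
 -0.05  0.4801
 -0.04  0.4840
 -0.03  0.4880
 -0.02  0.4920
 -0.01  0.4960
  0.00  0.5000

$27.47

σ√T = 0.5·√0.25 = 0.2500
d₁ = [ln(338/330) + (0.046 + 0.5²/2)·0.25] / 0.2500 = [0.0240 + 0.0427] / 0.2500 = 0.2668 ≈ 0.27
d₂ = d₁ − σ√T = 0.2668 − 0.2500 = 0.0168 ≈ 0.02
exp(−rT) = exp(−0.046·0.25) = 0.9886
N(−d₂) = N(-0.02) = 0.4920;  N(−d₁) = N(-0.27) = 0.3936
P = 330·0.9886·0.4920 − 338·0.3936 = 160.5091 − 133.0368 = 27.4723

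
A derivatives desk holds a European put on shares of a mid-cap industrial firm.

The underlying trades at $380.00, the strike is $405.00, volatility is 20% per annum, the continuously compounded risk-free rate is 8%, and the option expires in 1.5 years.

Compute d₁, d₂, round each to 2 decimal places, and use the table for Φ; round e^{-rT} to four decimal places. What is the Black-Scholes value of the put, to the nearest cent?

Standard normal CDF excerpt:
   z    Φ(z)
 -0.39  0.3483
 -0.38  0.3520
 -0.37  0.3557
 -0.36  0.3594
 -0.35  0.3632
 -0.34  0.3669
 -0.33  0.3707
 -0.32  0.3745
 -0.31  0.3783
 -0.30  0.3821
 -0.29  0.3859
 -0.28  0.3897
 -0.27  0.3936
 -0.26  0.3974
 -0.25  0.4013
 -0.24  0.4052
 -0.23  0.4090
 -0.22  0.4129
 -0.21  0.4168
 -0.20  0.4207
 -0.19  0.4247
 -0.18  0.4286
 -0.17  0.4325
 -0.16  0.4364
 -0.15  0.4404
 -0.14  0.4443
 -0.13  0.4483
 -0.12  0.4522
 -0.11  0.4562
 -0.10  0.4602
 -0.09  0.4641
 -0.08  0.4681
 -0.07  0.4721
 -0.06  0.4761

$25.85

σ√T = 0.2 × 1.2247 = 0.2449
ln(S/K) + (r + σ²/2)T = ln(380/405) + (0.08 + 0.2²/2)·1.5 = -0.0637 + 0.1500 = 0.0863
d₁ = 0.0863 / 0.2449 = 0.3523 ⇒ 0.35
d₂ = d₁ − σ√T = 0.3523 − 0.2449 = 0.1073 ⇒ 0.11
exp(−rT) = exp(−0.08·1.5) = 0.8869
P = 405·0.8869·N(-0.11) − 380·N(-0.35) = 405·0.8869·0.4562 − 380·0.3632 = 163.8645 − 138.0160 = 25.8485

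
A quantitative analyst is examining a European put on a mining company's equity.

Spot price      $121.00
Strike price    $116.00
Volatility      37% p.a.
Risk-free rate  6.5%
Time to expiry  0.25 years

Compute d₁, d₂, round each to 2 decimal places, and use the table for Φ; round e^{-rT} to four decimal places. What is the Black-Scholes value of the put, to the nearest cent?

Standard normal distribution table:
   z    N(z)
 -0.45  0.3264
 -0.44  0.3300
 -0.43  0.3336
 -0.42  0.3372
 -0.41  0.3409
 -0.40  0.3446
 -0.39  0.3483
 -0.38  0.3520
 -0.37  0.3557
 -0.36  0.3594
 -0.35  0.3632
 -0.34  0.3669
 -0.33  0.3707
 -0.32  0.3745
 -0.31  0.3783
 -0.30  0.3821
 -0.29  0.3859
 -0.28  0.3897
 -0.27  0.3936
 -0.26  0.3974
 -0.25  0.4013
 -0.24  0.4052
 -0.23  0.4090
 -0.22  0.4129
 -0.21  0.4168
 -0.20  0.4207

$5.88

T = 0.25;  σ√T = 0.1850
d₁ = [ln(121/116) + (0.065 + ½·0.37²)·0.25] / (σ√T) = (0.0422 + 0.0334) / 0.1850 = 0.4084 which rounds to 0.41
d₂ = 0.4084 − 0.1850 = 0.2234 which rounds to 0.22
e^(−rT) = e^(−0.065·0.25) = 0.9839
N(−d₂) = N(-0.22) = 0.4129;  N(−d₁) = N(-0.41) = 0.3409
P = 116·0.9839·0.4129 − 121·0.3409 = 47.1253 − 41.2489 = 5.8764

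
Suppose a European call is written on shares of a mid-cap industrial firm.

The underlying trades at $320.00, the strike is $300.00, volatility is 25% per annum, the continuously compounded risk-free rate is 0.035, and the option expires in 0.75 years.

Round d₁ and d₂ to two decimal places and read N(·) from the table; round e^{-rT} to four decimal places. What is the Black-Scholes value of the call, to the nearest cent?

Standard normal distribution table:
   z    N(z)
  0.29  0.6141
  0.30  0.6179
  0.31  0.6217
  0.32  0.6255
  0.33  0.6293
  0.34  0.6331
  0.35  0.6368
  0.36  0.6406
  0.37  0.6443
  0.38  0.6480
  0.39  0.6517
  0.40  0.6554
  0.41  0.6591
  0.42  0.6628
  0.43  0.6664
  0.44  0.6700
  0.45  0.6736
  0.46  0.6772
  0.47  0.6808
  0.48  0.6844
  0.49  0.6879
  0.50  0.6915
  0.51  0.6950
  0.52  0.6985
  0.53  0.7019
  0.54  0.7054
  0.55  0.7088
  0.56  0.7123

σ√T = 0.25 × 0.8660 = 0.2165
d₁ = [ln(320/300) + (0.035 + 0.25²/2)·0.75] / 0.2165 = [0.0645 + 0.0497] / 0.2165 = 0.5276 which rounds to 0.53
d₂ = d₁ − σ√T = 0.5276 − 0.2165 = 0.3111 which rounds to 0.31
exp(−rT) = exp(−0.035·0.75) = 0.9741
N(d₁) = N(0.53) = 0.7019;  N(d₂) = N(0.31) = 0.6217
C = 320·0.7019 − 300·0.9741·0.6217 = 224.6080 − 181.6794 = 42.9286

$42.93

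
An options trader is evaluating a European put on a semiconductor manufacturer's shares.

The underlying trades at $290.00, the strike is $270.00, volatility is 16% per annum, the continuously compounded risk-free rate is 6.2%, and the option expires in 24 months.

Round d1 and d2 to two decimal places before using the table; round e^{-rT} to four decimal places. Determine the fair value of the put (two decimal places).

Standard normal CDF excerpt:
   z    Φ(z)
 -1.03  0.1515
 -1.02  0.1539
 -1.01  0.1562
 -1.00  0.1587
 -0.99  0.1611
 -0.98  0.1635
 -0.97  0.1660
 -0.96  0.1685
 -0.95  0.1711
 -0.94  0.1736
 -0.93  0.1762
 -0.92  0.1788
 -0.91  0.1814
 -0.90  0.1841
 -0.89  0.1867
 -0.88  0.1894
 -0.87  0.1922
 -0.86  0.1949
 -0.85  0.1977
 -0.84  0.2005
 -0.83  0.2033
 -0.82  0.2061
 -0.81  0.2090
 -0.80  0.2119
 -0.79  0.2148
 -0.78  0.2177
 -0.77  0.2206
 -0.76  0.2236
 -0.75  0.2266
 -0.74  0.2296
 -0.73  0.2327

T = 2;  σ√T = 0.2263
d₁ = [ln(290/270) + (0.062 + 0.16²/2)·2] / 0.2263 = [0.0715 + 0.1496] / 0.2263 = 0.9770 which rounds to 0.98
d₂ = d₁ − σ√T = 0.9770 − 0.2263 = 0.7507 which rounds to 0.75
exp(−rT) = exp(−0.062·2) = 0.8834
N(−d₂) = N(-0.75) = 0.2266;  N(−d₁) = N(-0.98) = 0.1635
P = 270·0.8834·0.2266 − 290·0.1635 = 54.0482 − 47.4150 = 6.6332

$6.63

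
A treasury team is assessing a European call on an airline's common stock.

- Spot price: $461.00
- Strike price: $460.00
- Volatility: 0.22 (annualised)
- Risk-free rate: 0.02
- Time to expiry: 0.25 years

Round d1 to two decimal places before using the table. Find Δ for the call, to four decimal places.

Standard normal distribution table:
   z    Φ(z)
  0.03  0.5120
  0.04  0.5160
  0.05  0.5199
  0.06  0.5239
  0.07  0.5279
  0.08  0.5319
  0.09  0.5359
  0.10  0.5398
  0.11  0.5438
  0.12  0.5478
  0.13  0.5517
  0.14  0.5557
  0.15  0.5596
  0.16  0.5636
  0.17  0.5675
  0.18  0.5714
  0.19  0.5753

0.5478

σ√T = 0.22·√0.25 = 0.1100
ln(S/K) + (r + σ²/2)T = ln(461/460) + (0.02 + 0.22²/2)·0.25 = 0.0022 + 0.0111 = 0.0132
d₁ = 0.0132 / 0.1100 = 0.1202 → 0.12
N(d₁) = N(0.12) = 0.5478
Δ_call = N(d₁) = 0.5478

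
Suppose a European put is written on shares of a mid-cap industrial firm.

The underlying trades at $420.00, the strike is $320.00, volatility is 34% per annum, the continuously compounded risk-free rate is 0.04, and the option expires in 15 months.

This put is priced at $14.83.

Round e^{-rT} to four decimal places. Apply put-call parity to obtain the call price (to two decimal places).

$130.45

exp(−rT) = exp(−0.04·1.25) = 0.9512
Put-call parity: C − P = S − K·e^(−rT) = 420 − 320·0.9512 = 420 − 304.3840 = 115.6160
C = P + (C − P) = 14.83 + (115.6160) = 130.4460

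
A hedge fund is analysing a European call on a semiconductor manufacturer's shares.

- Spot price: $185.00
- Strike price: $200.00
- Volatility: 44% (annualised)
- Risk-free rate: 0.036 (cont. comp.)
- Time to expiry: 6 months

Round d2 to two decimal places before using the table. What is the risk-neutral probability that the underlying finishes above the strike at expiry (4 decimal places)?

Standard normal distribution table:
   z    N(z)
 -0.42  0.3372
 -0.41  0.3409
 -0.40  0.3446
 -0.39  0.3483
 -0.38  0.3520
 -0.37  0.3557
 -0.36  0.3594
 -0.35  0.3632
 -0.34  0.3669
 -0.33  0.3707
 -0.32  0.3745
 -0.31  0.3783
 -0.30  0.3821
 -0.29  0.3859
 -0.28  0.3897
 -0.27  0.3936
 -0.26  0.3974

0.3632

σ√T = 0.44 × 0.7071 = 0.3111
ln(S/K) + (r + σ²/2)T = ln(185/200) + (0.036 + 0.44²/2)·0.5 = -0.0780 + 0.0664 = -0.0116
d₁ = -0.0116 / 0.3111 = -0.0372 which rounds to -0.04
d₂ = d₁ − σ√T = -0.0372 − 0.3111 = -0.3483 which rounds to -0.35
Pr(exercise) under Q = N(d₂) = 0.3632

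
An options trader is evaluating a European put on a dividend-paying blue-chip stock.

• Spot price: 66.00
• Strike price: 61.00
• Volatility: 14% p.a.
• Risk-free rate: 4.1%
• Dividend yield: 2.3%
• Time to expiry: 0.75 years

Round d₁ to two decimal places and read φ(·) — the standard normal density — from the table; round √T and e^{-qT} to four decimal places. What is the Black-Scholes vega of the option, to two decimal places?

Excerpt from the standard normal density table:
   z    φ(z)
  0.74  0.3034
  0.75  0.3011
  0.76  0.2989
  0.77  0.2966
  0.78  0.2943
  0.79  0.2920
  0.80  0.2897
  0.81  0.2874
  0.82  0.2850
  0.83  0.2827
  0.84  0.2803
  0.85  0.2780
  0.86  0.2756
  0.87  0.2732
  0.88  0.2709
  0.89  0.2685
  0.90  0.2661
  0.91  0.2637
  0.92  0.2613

σ√T = 0.14·√0.75 = 0.1212
d₁ = [ln(66/61) + (0.041 − 0.023 + 0.14²/2)·0.75] / 0.1212 = [0.0788 + 0.0209] / 0.1212 = 0.8217 ⇒ 0.82
√T = √0.75 = 0.8660
φ(d₁) = φ(0.82) = 0.2850
e^(−qT) = e^(−0.023·0.75) = 0.9829
vega = S·e^(−qT)·φ(d₁)·√T = 66·0.9829·0.2850·0.8660 = 16.0109
(Vega is the same for a European call and put with the same parameters.)

16.01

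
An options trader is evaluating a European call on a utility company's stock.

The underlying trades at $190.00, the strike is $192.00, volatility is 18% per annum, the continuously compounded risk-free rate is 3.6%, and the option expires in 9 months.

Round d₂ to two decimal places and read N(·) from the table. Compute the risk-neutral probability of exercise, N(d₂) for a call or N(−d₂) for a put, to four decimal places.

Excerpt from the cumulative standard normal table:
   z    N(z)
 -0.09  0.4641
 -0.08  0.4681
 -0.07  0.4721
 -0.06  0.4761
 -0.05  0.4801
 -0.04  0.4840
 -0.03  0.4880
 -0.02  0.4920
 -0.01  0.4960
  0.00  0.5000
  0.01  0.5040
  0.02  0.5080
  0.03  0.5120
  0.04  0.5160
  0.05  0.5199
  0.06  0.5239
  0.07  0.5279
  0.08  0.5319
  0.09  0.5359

σ√T = 0.18 × 0.8660 = 0.1559
ln(S/K) + (r + σ²/2)T = ln(190/192) + (0.036 + 0.18²/2)·0.75 = -0.0105 + 0.0391 = 0.0287
d₁ = 0.0287 / 0.1559 = 0.1840 ≈ 0.18
d₂ = d₁ − σ√T = 0.1840 − 0.1559 = 0.0281 ≈ 0.03
Risk-neutral Pr[S_T > K] = N(d₂) = N(0.03) = 0.5120

0.5120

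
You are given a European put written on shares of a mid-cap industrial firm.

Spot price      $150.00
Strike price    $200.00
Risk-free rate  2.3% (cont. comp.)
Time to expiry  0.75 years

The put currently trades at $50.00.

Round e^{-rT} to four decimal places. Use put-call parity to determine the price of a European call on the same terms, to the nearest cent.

e^(−rT) = e^(−0.023·0.75) = 0.9829
Put-call parity: C − P = S − K·e^(−rT) = 150 − 200·0.9829 = 150 − 196.5800 = -46.5800
C = P + (C − P) = 50.00 + (-46.5800) = 3.4200

$3.42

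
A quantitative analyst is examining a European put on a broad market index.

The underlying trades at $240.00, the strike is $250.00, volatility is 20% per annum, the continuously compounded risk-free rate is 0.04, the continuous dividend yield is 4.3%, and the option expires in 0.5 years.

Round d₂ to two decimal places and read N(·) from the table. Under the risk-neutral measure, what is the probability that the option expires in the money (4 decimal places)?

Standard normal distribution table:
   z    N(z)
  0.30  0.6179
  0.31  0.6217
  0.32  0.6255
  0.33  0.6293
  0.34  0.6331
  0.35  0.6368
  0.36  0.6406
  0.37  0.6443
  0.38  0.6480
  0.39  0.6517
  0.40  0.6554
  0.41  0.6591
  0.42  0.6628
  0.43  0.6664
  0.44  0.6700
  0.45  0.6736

T = 0.5;  σ√T = 0.1414
ln(S/K) + (r − q + σ²/2)T = ln(240/250) + (0.04 − 0.043 + 0.2²/2)·0.5 = -0.0408 + 0.0085 = -0.0323
d₁ = -0.0323 / 0.1414 = -0.2286 ⇒ -0.23
d₂ = d₁ − σ√T = -0.2286 − 0.1414 = -0.3700 ⇒ -0.37
Risk-neutral Pr[S_T < K] = N(−d₂) = N(0.37) = 0.6443

0.6443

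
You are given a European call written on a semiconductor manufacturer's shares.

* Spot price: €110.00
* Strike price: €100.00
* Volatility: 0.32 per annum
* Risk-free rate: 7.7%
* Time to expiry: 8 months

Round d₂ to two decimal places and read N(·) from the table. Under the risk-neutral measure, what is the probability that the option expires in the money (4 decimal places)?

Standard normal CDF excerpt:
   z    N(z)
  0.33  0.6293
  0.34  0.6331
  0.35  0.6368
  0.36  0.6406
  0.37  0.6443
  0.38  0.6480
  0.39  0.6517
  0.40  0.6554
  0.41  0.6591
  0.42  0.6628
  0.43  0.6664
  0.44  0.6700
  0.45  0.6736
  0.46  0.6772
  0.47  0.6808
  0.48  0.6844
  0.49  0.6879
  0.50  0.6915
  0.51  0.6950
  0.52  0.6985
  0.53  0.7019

0.6664

σ√T = 0.32 × 0.8165 = 0.2613
d₁ = [ln(110/100) + (0.077 + 0.32²/2)·0.6667] / 0.2613 = [0.0953 + 0.0855] / 0.2613 = 0.6919 ≈ 0.69
d₂ = d₁ − σ√T = 0.6919 − 0.2613 = 0.4306 ≈ 0.43
Risk-neutral Pr[S_T > K] = N(d₂) = N(0.43) = 0.6664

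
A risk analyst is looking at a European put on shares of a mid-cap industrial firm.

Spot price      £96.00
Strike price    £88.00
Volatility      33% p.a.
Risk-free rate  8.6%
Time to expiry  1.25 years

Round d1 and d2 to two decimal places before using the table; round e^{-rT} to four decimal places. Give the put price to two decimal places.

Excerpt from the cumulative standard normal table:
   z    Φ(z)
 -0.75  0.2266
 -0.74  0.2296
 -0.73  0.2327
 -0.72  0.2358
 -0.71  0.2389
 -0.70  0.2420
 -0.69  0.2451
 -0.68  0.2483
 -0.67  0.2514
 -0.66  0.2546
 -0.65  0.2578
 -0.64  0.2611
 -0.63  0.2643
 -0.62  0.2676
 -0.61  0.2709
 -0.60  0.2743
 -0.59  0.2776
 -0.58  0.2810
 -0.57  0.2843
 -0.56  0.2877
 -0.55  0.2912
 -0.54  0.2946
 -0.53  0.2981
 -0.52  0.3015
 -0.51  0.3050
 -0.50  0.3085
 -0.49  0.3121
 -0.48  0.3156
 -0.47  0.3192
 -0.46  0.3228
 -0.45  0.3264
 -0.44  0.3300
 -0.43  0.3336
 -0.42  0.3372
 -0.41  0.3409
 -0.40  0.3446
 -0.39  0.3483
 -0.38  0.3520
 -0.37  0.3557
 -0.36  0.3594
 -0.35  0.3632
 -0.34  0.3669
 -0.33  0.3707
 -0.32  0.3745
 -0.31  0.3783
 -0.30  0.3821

T = 1.25;  σ√T = 0.3690
d₁ = [ln(96/88) + (0.086 + 0.33²/2)·1.25] / 0.3690 = [0.0870 + 0.1756] / 0.3690 = 0.7117 → 0.71
d₂ = d₁ − σ√T = 0.7117 − 0.3690 = 0.3427 → 0.34
e^(−rT) = e^(−0.086·1.25) = 0.8981
N(−d₂) = N(-0.34) = 0.3669;  N(−d₁) = N(-0.71) = 0.2389
P = 88·0.8981·0.3669 − 96·0.2389 = 28.9971 − 22.9344 = 6.0627

£6.06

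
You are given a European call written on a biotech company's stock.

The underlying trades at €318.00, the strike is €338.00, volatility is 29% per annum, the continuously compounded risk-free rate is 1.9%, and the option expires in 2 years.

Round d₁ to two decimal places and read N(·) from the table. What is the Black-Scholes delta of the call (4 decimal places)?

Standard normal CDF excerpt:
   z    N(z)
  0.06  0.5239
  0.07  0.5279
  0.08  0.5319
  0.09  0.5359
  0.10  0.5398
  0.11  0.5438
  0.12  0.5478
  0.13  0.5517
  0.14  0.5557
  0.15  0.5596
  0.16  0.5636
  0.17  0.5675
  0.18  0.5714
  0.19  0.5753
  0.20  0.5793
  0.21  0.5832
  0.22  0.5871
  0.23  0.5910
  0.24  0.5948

0.5596

T = 2;  σ√T = 0.4101
ln(S/K) + (r + σ²/2)T = ln(318/338) + (0.019 + 0.29²/2)·2 = -0.0610 + 0.1221 = 0.0611
d₁ = 0.0611 / 0.4101 = 0.1490 which rounds to 0.15
N(d₁) = N(0.15) = 0.5596
Δ_call = N(d₁) = 0.5596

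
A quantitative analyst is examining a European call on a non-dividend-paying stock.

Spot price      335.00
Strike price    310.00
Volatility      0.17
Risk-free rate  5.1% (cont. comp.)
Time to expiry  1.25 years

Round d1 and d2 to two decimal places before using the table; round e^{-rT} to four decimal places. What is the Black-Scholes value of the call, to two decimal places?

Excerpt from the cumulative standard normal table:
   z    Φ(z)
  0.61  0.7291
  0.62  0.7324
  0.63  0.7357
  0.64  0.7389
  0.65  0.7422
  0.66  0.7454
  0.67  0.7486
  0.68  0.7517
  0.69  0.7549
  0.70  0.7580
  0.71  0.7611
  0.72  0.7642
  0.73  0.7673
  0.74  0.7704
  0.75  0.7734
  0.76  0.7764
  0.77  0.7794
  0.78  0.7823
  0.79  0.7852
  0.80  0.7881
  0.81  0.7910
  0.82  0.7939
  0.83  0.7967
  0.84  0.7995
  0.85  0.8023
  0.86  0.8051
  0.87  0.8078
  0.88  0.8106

σ√T = 0.17·√1.25 = 0.1901
d₁ = [ln(335/310) + (0.051 + 0.17²/2)·1.25] / 0.1901 = [0.0776 + 0.0818] / 0.1901 = 0.8385 ⇒ 0.84
d₂ = d₁ − σ√T = 0.8385 − 0.1901 = 0.6484 ⇒ 0.65
exp(−rT) = exp(−0.051·1.25) = 0.9382
N(d₁) = N(0.84) = 0.7995;  N(d₂) = N(0.65) = 0.7422
C = 335·0.7995 − 310·0.9382·0.7422 = 267.8325 − 215.8629 = 51.9696

51.97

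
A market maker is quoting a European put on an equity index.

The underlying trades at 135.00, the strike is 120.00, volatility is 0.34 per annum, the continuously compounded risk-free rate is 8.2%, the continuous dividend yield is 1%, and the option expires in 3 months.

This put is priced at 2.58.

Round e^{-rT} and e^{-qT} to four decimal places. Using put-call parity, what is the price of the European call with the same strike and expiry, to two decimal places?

e^(−qT) = e^(−0.01·0.25) = 0.9975;  e^(−rT) = e^(−0.082·0.25) = 0.9797
Put-call parity: C − P = S·e^(−qT) − K·e^(−rT) = 135·0.9975 − 120·0.9797 = 134.6625 − 117.5640 = 17.0985
C = P + (C − P) = 2.58 + (17.0985) = 19.6785

19.68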